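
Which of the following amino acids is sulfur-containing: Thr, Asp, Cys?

Only Cys (C) and Met (M) have a sulfur atom in the side chain.
Of the listed options, only Cys belongs to this group.

Cys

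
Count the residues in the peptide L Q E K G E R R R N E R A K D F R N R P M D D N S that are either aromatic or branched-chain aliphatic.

Aromatic: F, W, Y. Branched-chain aliphatic: I, L, V.
Aromatic residues here: F16 (1).
Branched-chain aliphatic residues here: L1 (1).
The two groups share no amino acid, so total = 1 + 1 = 2.

2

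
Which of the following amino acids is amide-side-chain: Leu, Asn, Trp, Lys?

Only N (asparagine) and Q (glutamine) carry a side-chain carboxamide.
Of the listed options, only Asn belongs to this group.

Asn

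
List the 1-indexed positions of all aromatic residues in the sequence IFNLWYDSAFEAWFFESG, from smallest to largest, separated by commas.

2, 5, 6, 10, 13, 14, 15

F, W, and Y each carry an aromatic ring on the side chain.
Matching residues: F2, W5, Y6, F10, W13, F14, F15.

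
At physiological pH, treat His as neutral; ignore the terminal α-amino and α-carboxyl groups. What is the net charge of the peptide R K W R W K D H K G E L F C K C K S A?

+5

Near pH 7.4, K and R contribute +1 each, D and E contribute −1 each, and every other side chain (His included, as stated) is uncharged.
Positive (K, R): R1, K2, R4, K6, K9, K15, K17 → +7.
Negative (D, E): D7, E11 → −2.
Net charge = (+7) + (−2) = +5.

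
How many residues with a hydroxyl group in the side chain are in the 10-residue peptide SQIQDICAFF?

1

Serine (S), threonine (T), and tyrosine (Y) each carry a hydroxyl group on the side chain.
Matching residues: S1.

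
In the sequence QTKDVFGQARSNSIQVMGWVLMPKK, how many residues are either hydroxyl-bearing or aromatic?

Hydroxyl-bearing: S, T, Y. Aromatic: F, W, Y.
Hydroxyl-bearing residues here: T2, S11, S13 (3).
Aromatic residues here: F6, W19 (2).
(Y belongs to both groups, but none appear in this sequence.) Total = 3 + 2 = 5.

5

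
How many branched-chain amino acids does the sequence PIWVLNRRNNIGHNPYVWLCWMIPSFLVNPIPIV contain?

The BCAAs are Val, Leu, and Ile — aliphatic side chains with a branch point.
Matching residues: I2, V4, L5, I11, V17, L19, I23, L27, V28, I31, I33, V34.

12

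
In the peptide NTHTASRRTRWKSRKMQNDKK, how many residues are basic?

9

The basic amino acids are Lys (K), Arg (R), and His (H).
Matching residues: H3, R7, R8, R10, K12, R14, K15, K20, K21.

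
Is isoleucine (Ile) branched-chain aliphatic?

Yes

Valine (V), leucine (L), and isoleucine (I) are the branched-chain amino acids.
Isoleucine is in this group.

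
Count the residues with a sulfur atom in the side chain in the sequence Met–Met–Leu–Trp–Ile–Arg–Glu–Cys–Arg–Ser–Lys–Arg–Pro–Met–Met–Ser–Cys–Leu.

6

Only Cys (C) and Met (M) have a sulfur atom in the side chain.
Matching residues: Met1, Met2, Cys8, Met14, Met15, Cys17.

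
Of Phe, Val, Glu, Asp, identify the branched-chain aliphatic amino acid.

The BCAAs are Val, Leu, and Ile — aliphatic side chains with a branch point.
Of the listed options, only Val belongs to this group.

Val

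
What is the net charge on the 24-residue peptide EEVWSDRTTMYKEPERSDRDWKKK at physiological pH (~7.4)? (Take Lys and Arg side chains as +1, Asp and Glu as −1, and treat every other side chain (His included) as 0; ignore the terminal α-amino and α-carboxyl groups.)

Positive (K, R): R7, K12, R16, R19, K22, K23, K24 → +7.
Negative (D, E): E1, E2, D6, E13, E15, D18, D20 → −7.
Net charge = (+7) + (−7) = 0.

0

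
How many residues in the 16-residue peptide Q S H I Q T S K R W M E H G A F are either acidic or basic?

Acidic: D, E. Basic: H, K, R.
Acidic residues here: E12 (1).
Basic residues here: H3, K8, R9, H13 (4).
The two groups share no amino acid, so total = 1 + 4 = 5.

5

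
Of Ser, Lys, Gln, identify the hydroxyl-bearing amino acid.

Ser

The –OH-bearing residues are Ser, Thr (aliphatic alcohols), and Tyr (phenol).
Of the listed options, only Ser belongs to this group.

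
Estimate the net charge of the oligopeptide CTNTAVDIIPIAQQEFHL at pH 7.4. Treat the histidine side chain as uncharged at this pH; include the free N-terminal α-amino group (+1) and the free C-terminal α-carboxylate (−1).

-2

Near pH 7.4, K and R contribute +1 each, D and E contribute −1 each, and every other side chain (His included, as stated) is uncharged.
Positive (K, R): none → +0.
Negative (D, E): D7, E15 → −2.
The N-terminus (+1) and C-terminus (−1) cancel.
Net charge = (+0) + (−2) = −2.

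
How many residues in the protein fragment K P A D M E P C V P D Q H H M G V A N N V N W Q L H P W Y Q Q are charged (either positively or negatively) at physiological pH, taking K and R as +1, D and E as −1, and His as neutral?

4

Charged side chains at pH ~7.4: K, R (positive); D, E (negative).
Matching residues: K1, D4, E6, D11.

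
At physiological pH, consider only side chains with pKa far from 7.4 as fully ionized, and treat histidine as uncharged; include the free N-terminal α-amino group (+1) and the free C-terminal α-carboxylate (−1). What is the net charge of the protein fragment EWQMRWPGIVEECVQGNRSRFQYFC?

0

The side chains ionized at physiological pH are Lys/Arg (+1) and Asp/Glu (−1); with His treated as neutral, nothing else contributes.
Positive (K, R): R5, R18, R20 → +3.
Negative (D, E): E1, E11, E12 → −3.
The N-terminus (+1) and C-terminus (−1) cancel.
Net charge = (+3) + (−3) = 0.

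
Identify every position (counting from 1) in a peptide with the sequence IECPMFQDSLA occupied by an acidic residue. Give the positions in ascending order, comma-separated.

2, 8

Only D (aspartate) and E (glutamate) carry a side-chain carboxylic acid.
Matching residues: E2, D8.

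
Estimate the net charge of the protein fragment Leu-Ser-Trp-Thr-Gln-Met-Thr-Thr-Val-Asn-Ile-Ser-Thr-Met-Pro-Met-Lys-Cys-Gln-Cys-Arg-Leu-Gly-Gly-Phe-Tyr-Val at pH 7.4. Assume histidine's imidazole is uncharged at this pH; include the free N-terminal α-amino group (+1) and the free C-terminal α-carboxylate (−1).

Near pH 7.4, K and R contribute +1 each, D and E contribute −1 each, and every other side chain (His included, as stated) is uncharged.
Positive (K, R): Lys17, Arg21 → +2.
Negative (D, E): none → −0.
The N-terminus (+1) and C-terminus (−1) cancel.
Net charge = (+2) + (−0) = +2.

+2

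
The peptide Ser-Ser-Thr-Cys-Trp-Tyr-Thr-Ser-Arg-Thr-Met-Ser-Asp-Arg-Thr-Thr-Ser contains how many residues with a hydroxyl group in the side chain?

11

S, T, and Y are the three residues with a side-chain hydroxyl.
Matching residues: Ser1, Ser2, Thr3, Tyr6, Thr7, Ser8, Thr10, Ser12, Thr15, Thr16, Ser17.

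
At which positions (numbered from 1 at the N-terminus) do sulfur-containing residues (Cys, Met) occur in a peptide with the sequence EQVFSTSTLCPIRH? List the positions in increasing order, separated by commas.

Matching residues: C10.

10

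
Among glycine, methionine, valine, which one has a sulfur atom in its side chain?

methionine

Cysteine (C, thiol) and methionine (M, thioether) are the two sulfur-containing amino acids.
Of the listed options, only methionine belongs to this group.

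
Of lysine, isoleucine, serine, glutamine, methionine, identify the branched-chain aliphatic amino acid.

The BCAAs are Val, Leu, and Ile — aliphatic side chains with a branch point.
Of the listed options, only isoleucine belongs to this group.

isoleucine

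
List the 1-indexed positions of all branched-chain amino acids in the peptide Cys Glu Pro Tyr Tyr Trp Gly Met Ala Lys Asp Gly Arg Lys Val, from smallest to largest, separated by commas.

The BCAAs are Val, Leu, and Ile — aliphatic side chains with a branch point.
Matching residues: Val15.

15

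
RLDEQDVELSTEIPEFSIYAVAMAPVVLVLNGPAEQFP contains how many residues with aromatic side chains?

3

F, W, and Y each carry an aromatic ring on the side chain.
Matching residues: F16, Y19, F37.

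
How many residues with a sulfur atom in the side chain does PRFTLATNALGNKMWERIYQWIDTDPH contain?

1

The sulfur-bearing residues are cysteine (–SH) and methionine (–S–CH₃).
Matching residues: M14.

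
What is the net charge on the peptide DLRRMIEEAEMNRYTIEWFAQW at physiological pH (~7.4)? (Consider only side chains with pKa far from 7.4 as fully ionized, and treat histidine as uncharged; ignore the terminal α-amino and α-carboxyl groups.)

The side chains ionized at physiological pH are Lys/Arg (+1) and Asp/Glu (−1); with His treated as neutral, nothing else contributes.
Positive (K, R): R3, R4, R13 → +3.
Negative (D, E): D1, E7, E8, E10, E17 → −5.
Net charge = (+3) + (−5) = −2.

-2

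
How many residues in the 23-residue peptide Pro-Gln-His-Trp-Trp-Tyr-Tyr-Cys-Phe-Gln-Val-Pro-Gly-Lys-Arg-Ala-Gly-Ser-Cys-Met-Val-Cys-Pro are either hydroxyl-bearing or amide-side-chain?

5

Hydroxyl-bearing: S, T, Y. Amide-side-chain: N, Q.
Hydroxyl-bearing residues here: Tyr6, Tyr7, Ser18 (3).
Amide-side-chain residues here: Gln2, Gln10 (2).
The two groups share no amino acid, so total = 3 + 2 = 5.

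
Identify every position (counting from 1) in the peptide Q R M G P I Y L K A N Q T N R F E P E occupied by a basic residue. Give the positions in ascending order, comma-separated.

The basic amino acids are Lys (K), Arg (R), and His (H).
Matching residues: R2, K9, R15.

2, 9, 15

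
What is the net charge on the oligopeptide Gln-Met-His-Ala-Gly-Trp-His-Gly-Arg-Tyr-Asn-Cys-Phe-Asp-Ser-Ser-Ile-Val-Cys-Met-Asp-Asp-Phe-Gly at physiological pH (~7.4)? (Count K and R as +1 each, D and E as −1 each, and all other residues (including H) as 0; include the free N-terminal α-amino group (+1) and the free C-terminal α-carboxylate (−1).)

-2

Positive (K, R): Arg9 → +1.
Negative (D, E): Asp14, Asp21, Asp22 → −3.
The N-terminus (+1) and C-terminus (−1) cancel.
Net charge = (+1) + (−3) = −2.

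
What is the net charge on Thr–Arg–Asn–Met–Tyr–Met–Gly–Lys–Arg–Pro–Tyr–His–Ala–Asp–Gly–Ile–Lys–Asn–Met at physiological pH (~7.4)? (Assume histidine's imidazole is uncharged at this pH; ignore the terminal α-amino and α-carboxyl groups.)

Near pH 7.4, K and R contribute +1 each, D and E contribute −1 each, and every other side chain (His included, as stated) is uncharged.
Positive (K, R): Arg2, Lys8, Arg9, Lys17 → +4.
Negative (D, E): Asp14 → −1.
Net charge = (+4) + (−1) = +3.

+3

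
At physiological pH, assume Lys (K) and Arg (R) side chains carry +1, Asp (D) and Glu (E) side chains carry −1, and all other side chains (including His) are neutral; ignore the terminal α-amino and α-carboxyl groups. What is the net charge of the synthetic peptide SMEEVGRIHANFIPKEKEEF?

-2

Positive (K, R): R7, K15, K17 → +3.
Negative (D, E): E3, E4, E16, E18, E19 → −5.
Net charge = (+3) + (−5) = −2.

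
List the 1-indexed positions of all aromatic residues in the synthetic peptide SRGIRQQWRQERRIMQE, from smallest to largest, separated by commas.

8

The aromatic amino acids are Phe (F, benzyl), Trp (W, indole), and Tyr (Y, phenol).
Matching residues: W8.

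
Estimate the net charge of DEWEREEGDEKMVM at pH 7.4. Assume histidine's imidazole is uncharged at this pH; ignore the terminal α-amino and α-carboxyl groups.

-5

The side chains ionized at physiological pH are Lys/Arg (+1) and Asp/Glu (−1); with His treated as neutral, nothing else contributes.
Positive (K, R): R5, K11 → +2.
Negative (D, E): D1, E2, E4, E6, E7, D9, E10 → −7.
Net charge = (+2) + (−7) = −5.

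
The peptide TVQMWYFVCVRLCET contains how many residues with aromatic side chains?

F, W, and Y each carry an aromatic ring on the side chain.
Matching residues: W5, Y6, F7.

3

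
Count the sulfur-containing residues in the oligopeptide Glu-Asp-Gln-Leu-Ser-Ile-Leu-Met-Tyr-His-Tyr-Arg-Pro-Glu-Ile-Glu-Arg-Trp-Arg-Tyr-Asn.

The sulfur-bearing residues are cysteine (–SH) and methionine (–S–CH₃).
Matching residues: Met8.

1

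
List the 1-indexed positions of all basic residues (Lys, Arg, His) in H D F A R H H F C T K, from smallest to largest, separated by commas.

1, 5, 6, 7, 11

Matching residues: H1, R5, H6, H7, K11.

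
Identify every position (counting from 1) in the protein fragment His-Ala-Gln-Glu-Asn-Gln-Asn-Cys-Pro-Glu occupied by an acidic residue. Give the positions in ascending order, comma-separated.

4, 10

The acidic residues are Asp (D) and Glu (E), whose side chains end in a carboxylate group.
Matching residues: Glu4, Glu10.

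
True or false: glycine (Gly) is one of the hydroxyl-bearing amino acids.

Serine (S), threonine (T), and tyrosine (Y) each carry a hydroxyl group on the side chain.
Glycine is not in this group.

False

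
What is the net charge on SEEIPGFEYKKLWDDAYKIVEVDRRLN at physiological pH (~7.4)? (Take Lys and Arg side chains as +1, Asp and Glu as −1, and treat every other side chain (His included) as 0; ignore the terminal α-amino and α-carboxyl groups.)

Positive (K, R): K10, K11, K18, R24, R25 → +5.
Negative (D, E): E2, E3, E8, D14, D15, E21, D23 → −7.
Net charge = (+5) + (−7) = −2.

-2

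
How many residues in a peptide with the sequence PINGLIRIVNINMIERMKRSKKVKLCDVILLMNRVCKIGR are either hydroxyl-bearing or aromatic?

1

Hydroxyl-bearing: S, T, Y. Aromatic: F, W, Y.
Hydroxyl-bearing residues here: S20 (1).
Aromatic residues here: none (0).
(Y belongs to both groups, but none appear in this sequence.) Total = 1 + 0 = 1.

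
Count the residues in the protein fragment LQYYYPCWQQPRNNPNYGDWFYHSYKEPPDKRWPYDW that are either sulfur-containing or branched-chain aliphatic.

2

Sulfur-containing: C, M. Branched-chain aliphatic: I, L, V.
Sulfur-containing residues here: C7 (1).
Branched-chain aliphatic residues here: L1 (1).
The two groups share no amino acid, so total = 1 + 1 = 2.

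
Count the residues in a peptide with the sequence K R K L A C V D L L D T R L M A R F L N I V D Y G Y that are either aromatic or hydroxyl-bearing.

4

Aromatic: F, W, Y. Hydroxyl-bearing: S, T, Y.
Aromatic residues here: F18, Y24, Y26 (3).
Hydroxyl-bearing residues here: T12, Y24, Y26 (3).
Y is in both groups, so the 2 Y residues must not be double-counted.
Total = 3 + 3 − 2 = 4.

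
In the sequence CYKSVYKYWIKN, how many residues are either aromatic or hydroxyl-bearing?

Aromatic: F, W, Y. Hydroxyl-bearing: S, T, Y.
Aromatic residues here: Y2, Y6, Y8, W9 (4).
Hydroxyl-bearing residues here: Y2, S4, Y6, Y8 (4).
Y is in both groups, so the 3 Y residues must not be double-counted.
Total = 4 + 4 − 3 = 5.

5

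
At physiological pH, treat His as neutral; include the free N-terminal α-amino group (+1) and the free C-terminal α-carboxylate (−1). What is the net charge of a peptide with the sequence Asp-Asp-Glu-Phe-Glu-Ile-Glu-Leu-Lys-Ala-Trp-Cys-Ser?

The side chains ionized at physiological pH are Lys/Arg (+1) and Asp/Glu (−1); with His treated as neutral, nothing else contributes.
Positive (K, R): Lys9 → +1.
Negative (D, E): Asp1, Asp2, Glu3, Glu5, Glu7 → −5.
The N-terminus (+1) and C-terminus (−1) cancel.
Net charge = (+1) + (−5) = −4.

-4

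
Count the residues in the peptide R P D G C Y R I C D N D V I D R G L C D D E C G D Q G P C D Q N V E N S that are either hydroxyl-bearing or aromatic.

Hydroxyl-bearing: S, T, Y. Aromatic: F, W, Y.
Hydroxyl-bearing residues here: Y6, S36 (2).
Aromatic residues here: Y6 (1).
Y is in both groups, so the 1 Y residue must not be double-counted.
Total = 2 + 1 − 1 = 2.

2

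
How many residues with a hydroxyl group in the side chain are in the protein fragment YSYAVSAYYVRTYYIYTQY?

S, T, and Y are the three residues with a side-chain hydroxyl.
Matching residues: Y1, S2, Y3, S6, Y8, Y9, T12, Y13, Y14, Y16, T17, Y19.

12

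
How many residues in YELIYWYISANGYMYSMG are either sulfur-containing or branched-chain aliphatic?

5

Sulfur-containing: C, M. Branched-chain aliphatic: I, L, V.
Sulfur-containing residues here: M14, M17 (2).
Branched-chain aliphatic residues here: L3, I4, I8 (3).
The two groups share no amino acid, so total = 2 + 3 = 5.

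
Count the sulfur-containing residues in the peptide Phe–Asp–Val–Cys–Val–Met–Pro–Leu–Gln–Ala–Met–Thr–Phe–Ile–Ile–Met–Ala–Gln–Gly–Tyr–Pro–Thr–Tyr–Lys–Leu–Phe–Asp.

4

Cysteine (C, thiol) and methionine (M, thioether) are the two sulfur-containing amino acids.
Matching residues: Cys4, Met6, Met11, Met16.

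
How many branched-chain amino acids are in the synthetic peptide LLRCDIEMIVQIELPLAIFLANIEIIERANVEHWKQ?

Valine (V), leucine (L), and isoleucine (I) are the branched-chain amino acids.
Matching residues: L1, L2, I6, I9, V10, I12, L14, L16, I18, L20, I23, I25, I26, V31.

14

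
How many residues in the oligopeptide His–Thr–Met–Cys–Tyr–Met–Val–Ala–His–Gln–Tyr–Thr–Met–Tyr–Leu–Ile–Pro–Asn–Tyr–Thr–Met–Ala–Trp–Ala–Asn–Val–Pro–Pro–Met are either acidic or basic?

2

Acidic: D, E. Basic: H, K, R.
Acidic residues here: none (0).
Basic residues here: His1, His9 (2).
The two groups share no amino acid, so total = 0 + 2 = 2.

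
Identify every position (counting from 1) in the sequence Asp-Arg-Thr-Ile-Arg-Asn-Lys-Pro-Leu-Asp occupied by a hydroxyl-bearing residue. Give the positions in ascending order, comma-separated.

The –OH-bearing residues are Ser, Thr (aliphatic alcohols), and Tyr (phenol).
Matching residues: Thr3.

3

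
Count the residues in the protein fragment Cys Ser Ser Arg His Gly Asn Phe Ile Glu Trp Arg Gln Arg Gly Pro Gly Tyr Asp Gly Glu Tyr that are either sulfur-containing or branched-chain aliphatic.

Sulfur-containing: C, M. Branched-chain aliphatic: I, L, V.
Sulfur-containing residues here: Cys1 (1).
Branched-chain aliphatic residues here: Ile9 (1).
The two groups share no amino acid, so total = 1 + 1 = 2.

2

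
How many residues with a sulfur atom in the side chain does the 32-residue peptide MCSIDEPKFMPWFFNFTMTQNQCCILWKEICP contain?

7

Only Cys (C) and Met (M) have a sulfur atom in the side chain.
Matching residues: M1, C2, M10, M18, C23, C24, C31.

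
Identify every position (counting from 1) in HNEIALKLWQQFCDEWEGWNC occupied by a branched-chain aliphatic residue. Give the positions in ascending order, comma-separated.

The BCAAs are Val, Leu, and Ile — aliphatic side chains with a branch point.
Matching residues: I4, L6, L8.

4, 6, 8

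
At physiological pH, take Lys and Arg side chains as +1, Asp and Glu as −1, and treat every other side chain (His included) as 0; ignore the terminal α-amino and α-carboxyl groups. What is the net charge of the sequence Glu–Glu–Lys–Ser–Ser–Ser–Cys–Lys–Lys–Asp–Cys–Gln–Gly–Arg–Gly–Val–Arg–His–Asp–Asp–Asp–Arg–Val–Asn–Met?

Positive (K, R): Lys3, Lys8, Lys9, Arg14, Arg17, Arg22 → +6.
Negative (D, E): Glu1, Glu2, Asp10, Asp19, Asp20, Asp21 → −6.
Net charge = (+6) + (−6) = 0.

0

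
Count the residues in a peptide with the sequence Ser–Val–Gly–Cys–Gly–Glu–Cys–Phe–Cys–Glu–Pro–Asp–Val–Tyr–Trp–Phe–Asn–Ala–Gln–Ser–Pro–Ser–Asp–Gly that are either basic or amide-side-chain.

Basic: H, K, R. Amide-side-chain: N, Q.
Basic residues here: none (0).
Amide-side-chain residues here: Asn17, Gln19 (2).
The two groups share no amino acid, so total = 0 + 2 = 2.

2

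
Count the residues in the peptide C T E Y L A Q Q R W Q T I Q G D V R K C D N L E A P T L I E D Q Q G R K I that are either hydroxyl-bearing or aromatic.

5

Hydroxyl-bearing: S, T, Y. Aromatic: F, W, Y.
Hydroxyl-bearing residues here: T2, Y4, T12, T27 (4).
Aromatic residues here: Y4, W10 (2).
Y is in both groups, so the 1 Y residue must not be double-counted.
Total = 4 + 2 − 1 = 5.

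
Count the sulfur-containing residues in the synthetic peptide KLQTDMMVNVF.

Cysteine (C, thiol) and methionine (M, thioether) are the two sulfur-containing amino acids.
Matching residues: M6, M7.

2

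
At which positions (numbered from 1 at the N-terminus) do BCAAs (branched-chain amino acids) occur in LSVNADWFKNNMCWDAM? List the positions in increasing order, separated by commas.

1, 3

Valine (V), leucine (L), and isoleucine (I) are the branched-chain amino acids.
Matching residues: L1, V3.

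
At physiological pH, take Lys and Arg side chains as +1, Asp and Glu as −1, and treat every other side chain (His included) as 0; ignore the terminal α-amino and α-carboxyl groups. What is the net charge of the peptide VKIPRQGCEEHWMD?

-1

Positive (K, R): K2, R5 → +2.
Negative (D, E): E9, E10, D14 → −3.
Net charge = (+2) + (−3) = −1.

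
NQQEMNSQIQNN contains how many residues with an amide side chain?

8

Asparagine (N) and glutamine (Q) have uncharged amide side chains.
Matching residues: N1, Q2, Q3, N6, Q8, Q10, N11, N12.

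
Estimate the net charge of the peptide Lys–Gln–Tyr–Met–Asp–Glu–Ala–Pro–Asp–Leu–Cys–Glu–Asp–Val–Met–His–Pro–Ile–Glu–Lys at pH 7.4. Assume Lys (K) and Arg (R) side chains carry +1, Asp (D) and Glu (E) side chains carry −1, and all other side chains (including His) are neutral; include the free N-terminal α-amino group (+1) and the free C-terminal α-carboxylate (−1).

-4

Positive (K, R): Lys1, Lys20 → +2.
Negative (D, E): Asp5, Glu6, Asp9, Glu12, Asp13, Glu19 → −6.
The N-terminus (+1) and C-terminus (−1) cancel.
Net charge = (+2) + (−6) = −4.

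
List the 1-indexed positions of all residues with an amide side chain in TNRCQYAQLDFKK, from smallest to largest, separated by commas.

Only N (asparagine) and Q (glutamine) carry a side-chain carboxamide.
Matching residues: N2, Q5, Q8.

2, 5, 8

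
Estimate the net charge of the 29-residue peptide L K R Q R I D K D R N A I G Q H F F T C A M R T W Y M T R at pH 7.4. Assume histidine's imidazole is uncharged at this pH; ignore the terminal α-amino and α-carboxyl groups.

+5

Near pH 7.4, K and R contribute +1 each, D and E contribute −1 each, and every other side chain (His included, as stated) is uncharged.
Positive (K, R): K2, R3, R5, K8, R10, R23, R29 → +7.
Negative (D, E): D7, D9 → −2.
Net charge = (+7) + (−2) = +5.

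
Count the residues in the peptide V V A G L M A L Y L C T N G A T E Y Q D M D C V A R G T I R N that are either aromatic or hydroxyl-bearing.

Aromatic: F, W, Y. Hydroxyl-bearing: S, T, Y.
Aromatic residues here: Y9, Y18 (2).
Hydroxyl-bearing residues here: Y9, T12, T16, Y18, T28 (5).
Y is in both groups, so the 2 Y residues must not be double-counted.
Total = 2 + 5 − 2 = 5.

5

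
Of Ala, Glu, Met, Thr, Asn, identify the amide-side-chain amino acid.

Only N (asparagine) and Q (glutamine) carry a side-chain carboxamide.
Of the listed options, only Asn belongs to this group.

Asn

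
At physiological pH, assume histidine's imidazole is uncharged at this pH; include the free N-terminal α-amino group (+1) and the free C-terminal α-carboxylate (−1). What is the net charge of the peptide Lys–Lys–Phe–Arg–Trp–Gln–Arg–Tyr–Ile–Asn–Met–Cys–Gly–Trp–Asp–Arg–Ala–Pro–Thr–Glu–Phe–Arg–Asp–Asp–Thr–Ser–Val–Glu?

Near pH 7.4, K and R contribute +1 each, D and E contribute −1 each, and every other side chain (His included, as stated) is uncharged.
Positive (K, R): Lys1, Lys2, Arg4, Arg7, Arg16, Arg22 → +6.
Negative (D, E): Asp15, Glu20, Asp23, Asp24, Glu28 → −5.
The N-terminus (+1) and C-terminus (−1) cancel.
Net charge = (+6) + (−5) = +1.

+1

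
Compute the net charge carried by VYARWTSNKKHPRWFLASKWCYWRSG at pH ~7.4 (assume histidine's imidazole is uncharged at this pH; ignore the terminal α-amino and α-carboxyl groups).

Near pH 7.4, K and R contribute +1 each, D and E contribute −1 each, and every other side chain (His included, as stated) is uncharged.
Positive (K, R): R4, K9, K10, R13, K19, R24 → +6.
Negative (D, E): none → −0.
Net charge = (+6) + (−0) = +6.

+6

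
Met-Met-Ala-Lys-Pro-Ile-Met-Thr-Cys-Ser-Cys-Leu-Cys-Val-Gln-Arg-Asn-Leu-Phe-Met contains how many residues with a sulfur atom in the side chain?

7

Only Cys (C) and Met (M) have a sulfur atom in the side chain.
Matching residues: Met1, Met2, Met7, Cys9, Cys11, Cys13, Met20.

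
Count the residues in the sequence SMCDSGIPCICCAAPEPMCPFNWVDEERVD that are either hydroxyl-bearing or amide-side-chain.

3

Hydroxyl-bearing: S, T, Y. Amide-side-chain: N, Q.
Hydroxyl-bearing residues here: S1, S5 (2).
Amide-side-chain residues here: N22 (1).
The two groups share no amino acid, so total = 2 + 1 = 3.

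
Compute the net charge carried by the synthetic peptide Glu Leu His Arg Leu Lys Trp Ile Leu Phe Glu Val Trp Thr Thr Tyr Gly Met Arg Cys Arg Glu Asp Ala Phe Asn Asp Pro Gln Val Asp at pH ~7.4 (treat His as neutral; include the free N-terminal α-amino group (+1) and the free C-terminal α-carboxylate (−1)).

Near pH 7.4, K and R contribute +1 each, D and E contribute −1 each, and every other side chain (His included, as stated) is uncharged.
Positive (K, R): Arg4, Lys6, Arg19, Arg21 → +4.
Negative (D, E): Glu1, Glu11, Glu22, Asp23, Asp27, Asp31 → −6.
The N-terminus (+1) and C-terminus (−1) cancel.
Net charge = (+4) + (−6) = −2.

-2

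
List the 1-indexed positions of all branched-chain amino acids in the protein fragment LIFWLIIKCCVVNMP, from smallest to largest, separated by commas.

1, 2, 5, 6, 7, 11, 12

V, L, and I make up the branched-chain aliphatic group.
Matching residues: L1, I2, L5, I6, I7, V11, V12.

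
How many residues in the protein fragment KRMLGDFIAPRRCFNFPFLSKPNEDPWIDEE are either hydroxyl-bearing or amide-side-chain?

3

Hydroxyl-bearing: S, T, Y. Amide-side-chain: N, Q.
Hydroxyl-bearing residues here: S20 (1).
Amide-side-chain residues here: N15, N23 (2).
The two groups share no amino acid, so total = 1 + 2 = 3.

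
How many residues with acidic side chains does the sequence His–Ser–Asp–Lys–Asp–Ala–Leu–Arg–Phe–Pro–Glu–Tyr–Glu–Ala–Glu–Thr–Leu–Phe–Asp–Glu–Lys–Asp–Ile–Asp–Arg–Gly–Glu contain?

10

Only D (aspartate) and E (glutamate) carry a side-chain carboxylic acid.
Matching residues: Asp3, Asp5, Glu11, Glu13, Glu15, Asp19, Glu20, Asp22, Asp24, Glu27.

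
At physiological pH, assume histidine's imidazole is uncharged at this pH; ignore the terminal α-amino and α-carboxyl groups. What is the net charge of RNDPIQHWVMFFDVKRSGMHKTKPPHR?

At pH ~7.4 the Lys and Arg side chains are protonated (+1), the Asp and Glu side chains are deprotonated (−1), and with His taken as neutral all other side chains carry no charge.
Positive (K, R): R1, K15, R16, K21, K23, R27 → +6.
Negative (D, E): D3, D13 → −2.
Net charge = (+6) + (−2) = +4.

+4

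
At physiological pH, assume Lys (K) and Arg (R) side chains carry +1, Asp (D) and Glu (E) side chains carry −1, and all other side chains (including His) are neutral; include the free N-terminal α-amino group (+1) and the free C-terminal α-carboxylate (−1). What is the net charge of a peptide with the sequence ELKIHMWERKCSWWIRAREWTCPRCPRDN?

+3

Positive (K, R): K3, R9, K10, R16, R18, R24, R27 → +7.
Negative (D, E): E1, E8, E19, D28 → −4.
The N-terminus (+1) and C-terminus (−1) cancel.
Net charge = (+7) + (−4) = +3.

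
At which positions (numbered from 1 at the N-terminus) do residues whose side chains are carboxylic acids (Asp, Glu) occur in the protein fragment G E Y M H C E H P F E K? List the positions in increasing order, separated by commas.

2, 7, 11

Matching residues: E2, E7, E11.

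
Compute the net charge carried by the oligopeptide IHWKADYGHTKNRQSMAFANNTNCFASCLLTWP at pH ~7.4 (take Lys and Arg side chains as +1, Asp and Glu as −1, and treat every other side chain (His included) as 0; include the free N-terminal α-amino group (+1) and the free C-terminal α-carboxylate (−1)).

Positive (K, R): K4, K11, R13 → +3.
Negative (D, E): D6 → −1.
The N-terminus (+1) and C-terminus (−1) cancel.
Net charge = (+3) + (−1) = +2.

+2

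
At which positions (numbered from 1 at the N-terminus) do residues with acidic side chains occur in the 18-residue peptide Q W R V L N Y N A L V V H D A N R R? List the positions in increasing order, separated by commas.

The acidic residues are Asp (D) and Glu (E), whose side chains end in a carboxylate group.
Matching residues: D14.

14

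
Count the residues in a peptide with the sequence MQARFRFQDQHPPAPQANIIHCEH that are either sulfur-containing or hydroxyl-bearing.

2

Sulfur-containing: C, M. Hydroxyl-bearing: S, T, Y.
Sulfur-containing residues here: M1, C22 (2).
Hydroxyl-bearing residues here: none (0).
The two groups share no amino acid, so total = 2 + 0 = 2.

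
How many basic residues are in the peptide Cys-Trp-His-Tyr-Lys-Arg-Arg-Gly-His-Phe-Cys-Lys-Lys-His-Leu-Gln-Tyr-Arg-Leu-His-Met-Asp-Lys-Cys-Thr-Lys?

K, R, and H are the three residues with basic side chains (ε-amine, guanidinium, and imidazole respectively).
Matching residues: His3, Lys5, Arg6, Arg7, His9, Lys12, Lys13, His14, Arg18, His20, Lys23, Lys26.

12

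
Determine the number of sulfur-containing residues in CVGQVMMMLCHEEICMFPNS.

The sulfur-bearing residues are cysteine (–SH) and methionine (–S–CH₃).
Matching residues: C1, M6, M7, M8, C10, C15, M16.

7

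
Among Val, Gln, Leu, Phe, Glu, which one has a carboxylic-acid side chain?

The acidic residues are Asp (D) and Glu (E), whose side chains end in a carboxylate group.
Of the listed options, only Glu belongs to this group.

Glu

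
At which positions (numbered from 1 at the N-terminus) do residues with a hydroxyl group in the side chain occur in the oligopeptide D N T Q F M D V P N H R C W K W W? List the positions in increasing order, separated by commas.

The –OH-bearing residues are Ser, Thr (aliphatic alcohols), and Tyr (phenol).
Matching residues: T3.

3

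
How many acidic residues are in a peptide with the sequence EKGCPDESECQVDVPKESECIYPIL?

Only D (aspartate) and E (glutamate) carry a side-chain carboxylic acid.
Matching residues: E1, D6, E7, E9, D13, E17, E19.

7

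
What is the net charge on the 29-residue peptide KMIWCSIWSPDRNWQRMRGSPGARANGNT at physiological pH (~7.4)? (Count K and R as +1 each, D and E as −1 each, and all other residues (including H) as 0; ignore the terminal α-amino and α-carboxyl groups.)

+4

Positive (K, R): K1, R12, R16, R18, R24 → +5.
Negative (D, E): D11 → −1.
Net charge = (+5) + (−1) = +4.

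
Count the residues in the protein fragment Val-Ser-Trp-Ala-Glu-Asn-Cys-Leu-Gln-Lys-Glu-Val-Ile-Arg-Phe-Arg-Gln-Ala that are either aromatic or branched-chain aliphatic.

Aromatic: F, W, Y. Branched-chain aliphatic: I, L, V.
Aromatic residues here: Trp3, Phe15 (2).
Branched-chain aliphatic residues here: Val1, Leu8, Val12, Ile13 (4).
The two groups share no amino acid, so total = 2 + 4 = 6.

6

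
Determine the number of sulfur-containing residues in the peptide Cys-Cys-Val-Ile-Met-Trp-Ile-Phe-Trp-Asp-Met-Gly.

Cysteine (C, thiol) and methionine (M, thioether) are the two sulfur-containing amino acids.
Matching residues: Cys1, Cys2, Met5, Met11.

4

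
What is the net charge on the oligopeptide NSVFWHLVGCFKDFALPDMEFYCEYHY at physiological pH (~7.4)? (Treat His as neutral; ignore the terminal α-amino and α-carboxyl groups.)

-3

Near pH 7.4, K and R contribute +1 each, D and E contribute −1 each, and every other side chain (His included, as stated) is uncharged.
Positive (K, R): K12 → +1.
Negative (D, E): D13, D18, E20, E24 → −4.
Net charge = (+1) + (−4) = −3.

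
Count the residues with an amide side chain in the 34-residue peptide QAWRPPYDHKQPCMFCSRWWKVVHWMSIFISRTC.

2

Only N (asparagine) and Q (glutamine) carry a side-chain carboxamide.
Matching residues: Q1, Q11.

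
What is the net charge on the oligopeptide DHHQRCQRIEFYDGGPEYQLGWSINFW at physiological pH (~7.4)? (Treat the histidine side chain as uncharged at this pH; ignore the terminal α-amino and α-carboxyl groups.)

Near pH 7.4, K and R contribute +1 each, D and E contribute −1 each, and every other side chain (His included, as stated) is uncharged.
Positive (K, R): R5, R8 → +2.
Negative (D, E): D1, E10, D13, E17 → −4.
Net charge = (+2) + (−4) = −2.

-2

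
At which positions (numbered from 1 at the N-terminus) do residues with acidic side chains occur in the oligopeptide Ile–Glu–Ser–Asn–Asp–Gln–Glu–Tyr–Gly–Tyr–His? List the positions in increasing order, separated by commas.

2, 5, 7

Aspartate (D) and glutamate (E) have carboxylic-acid side chains and are the acidic amino acids.
Matching residues: Glu2, Asp5, Glu7.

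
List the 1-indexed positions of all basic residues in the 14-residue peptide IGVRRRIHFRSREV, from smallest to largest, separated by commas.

4, 5, 6, 8, 10, 12

K, R, and H are the three residues with basic side chains (ε-amine, guanidinium, and imidazole respectively).
Matching residues: R4, R5, R6, H8, R10, R12.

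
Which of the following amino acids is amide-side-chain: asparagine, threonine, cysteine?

asparagine

The amide-side-chain residues are Asn (N) and Gln (Q).
Of the listed options, only asparagine belongs to this group.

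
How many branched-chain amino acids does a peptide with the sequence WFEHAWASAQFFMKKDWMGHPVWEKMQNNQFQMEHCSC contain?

V, L, and I make up the branched-chain aliphatic group.
Matching residues: V22.

1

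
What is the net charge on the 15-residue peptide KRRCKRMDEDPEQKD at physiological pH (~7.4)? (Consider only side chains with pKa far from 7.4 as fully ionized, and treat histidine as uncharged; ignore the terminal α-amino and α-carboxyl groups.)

+1

The side chains ionized at physiological pH are Lys/Arg (+1) and Asp/Glu (−1); with His treated as neutral, nothing else contributes.
Positive (K, R): K1, R2, R3, K5, R6, K14 → +6.
Negative (D, E): D8, E9, D10, E12, D15 → −5.
Net charge = (+6) + (−5) = +1.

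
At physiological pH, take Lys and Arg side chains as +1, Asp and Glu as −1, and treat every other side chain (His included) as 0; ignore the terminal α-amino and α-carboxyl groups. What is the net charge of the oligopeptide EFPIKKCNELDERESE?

-3

Positive (K, R): K5, K6, R13 → +3.
Negative (D, E): E1, E9, D11, E12, E14, E16 → −6.
Net charge = (+3) + (−6) = −3.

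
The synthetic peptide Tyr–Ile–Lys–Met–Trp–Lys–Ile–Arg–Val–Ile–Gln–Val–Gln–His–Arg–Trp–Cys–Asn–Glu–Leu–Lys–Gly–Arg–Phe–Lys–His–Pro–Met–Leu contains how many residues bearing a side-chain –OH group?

1

Serine (S), threonine (T), and tyrosine (Y) each carry a hydroxyl group on the side chain.
Matching residues: Tyr1.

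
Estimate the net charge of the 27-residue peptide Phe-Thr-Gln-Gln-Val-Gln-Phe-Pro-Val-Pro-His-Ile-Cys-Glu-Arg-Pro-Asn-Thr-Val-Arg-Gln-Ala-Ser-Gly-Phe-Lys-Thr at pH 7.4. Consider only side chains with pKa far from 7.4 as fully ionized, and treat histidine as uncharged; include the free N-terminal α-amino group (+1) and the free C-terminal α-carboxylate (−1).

+2

Near pH 7.4, K and R contribute +1 each, D and E contribute −1 each, and every other side chain (His included, as stated) is uncharged.
Positive (K, R): Arg15, Arg20, Lys26 → +3.
Negative (D, E): Glu14 → −1.
The N-terminus (+1) and C-terminus (−1) cancel.
Net charge = (+3) + (−1) = +2.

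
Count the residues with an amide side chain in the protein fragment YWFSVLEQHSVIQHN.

3

Only N (asparagine) and Q (glutamine) carry a side-chain carboxamide.
Matching residues: Q8, Q13, N15.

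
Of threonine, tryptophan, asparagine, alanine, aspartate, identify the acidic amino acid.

aspartate

The acidic residues are Asp (D) and Glu (E), whose side chains end in a carboxylate group.
Of the listed options, only aspartate belongs to this group.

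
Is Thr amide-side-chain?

No

Asparagine (N) and glutamine (Q) have uncharged amide side chains.
Threonine is not in this group.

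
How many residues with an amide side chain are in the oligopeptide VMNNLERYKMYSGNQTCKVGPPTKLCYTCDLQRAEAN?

6

The amide-side-chain residues are Asn (N) and Gln (Q).
Matching residues: N3, N4, N14, Q15, Q32, N37.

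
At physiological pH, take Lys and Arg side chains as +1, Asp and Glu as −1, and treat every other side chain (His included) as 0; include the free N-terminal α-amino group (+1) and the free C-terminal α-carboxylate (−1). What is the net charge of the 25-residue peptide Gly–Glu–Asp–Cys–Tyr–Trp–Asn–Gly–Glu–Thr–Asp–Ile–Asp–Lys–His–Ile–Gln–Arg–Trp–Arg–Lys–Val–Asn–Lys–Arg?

+1

Positive (K, R): Lys14, Arg18, Arg20, Lys21, Lys24, Arg25 → +6.
Negative (D, E): Glu2, Asp3, Glu9, Asp11, Asp13 → −5.
The N-terminus (+1) and C-terminus (−1) cancel.
Net charge = (+6) + (−5) = +1.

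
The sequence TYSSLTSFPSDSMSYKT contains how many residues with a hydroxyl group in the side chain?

The –OH-bearing residues are Ser, Thr (aliphatic alcohols), and Tyr (phenol).
Matching residues: T1, Y2, S3, S4, T6, S7, S10, S12, S14, Y15, T17.

11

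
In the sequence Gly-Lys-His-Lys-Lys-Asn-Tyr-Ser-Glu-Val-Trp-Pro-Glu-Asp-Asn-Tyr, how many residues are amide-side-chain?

The amide-side-chain residues are Asn (N) and Gln (Q).
Matching residues: Asn6, Asn15.

2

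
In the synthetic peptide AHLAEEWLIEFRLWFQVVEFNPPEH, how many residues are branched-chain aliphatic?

The BCAAs are Val, Leu, and Ile — aliphatic side chains with a branch point.
Matching residues: L3, L8, I9, L13, V17, V18.

6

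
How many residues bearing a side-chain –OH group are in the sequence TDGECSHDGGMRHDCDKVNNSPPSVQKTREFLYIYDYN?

8

Serine (S), threonine (T), and tyrosine (Y) each carry a hydroxyl group on the side chain.
Matching residues: T1, S6, S21, S24, T28, Y33, Y35, Y37.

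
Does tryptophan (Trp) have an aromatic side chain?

Yes

F, W, and Y each carry an aromatic ring on the side chain.
Tryptophan is in this group.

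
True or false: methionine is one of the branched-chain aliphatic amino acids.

The BCAAs are Val, Leu, and Ile — aliphatic side chains with a branch point.
Methionine is not in this group.

False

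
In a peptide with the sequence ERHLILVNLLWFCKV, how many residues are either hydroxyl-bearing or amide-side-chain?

1

Hydroxyl-bearing: S, T, Y. Amide-side-chain: N, Q.
Hydroxyl-bearing residues here: none (0).
Amide-side-chain residues here: N8 (1).
The two groups share no amino acid, so total = 0 + 1 = 1.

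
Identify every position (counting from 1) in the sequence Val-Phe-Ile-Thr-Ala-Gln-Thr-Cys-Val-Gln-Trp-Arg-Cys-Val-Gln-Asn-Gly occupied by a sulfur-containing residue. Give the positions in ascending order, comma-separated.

The sulfur-bearing residues are cysteine (–SH) and methionine (–S–CH₃).
Matching residues: Cys8, Cys13.

8, 13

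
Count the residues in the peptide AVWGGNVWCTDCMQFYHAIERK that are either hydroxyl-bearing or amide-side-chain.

4

Hydroxyl-bearing: S, T, Y. Amide-side-chain: N, Q.
Hydroxyl-bearing residues here: T10, Y16 (2).
Amide-side-chain residues here: N6, Q14 (2).
The two groups share no amino acid, so total = 2 + 2 = 4.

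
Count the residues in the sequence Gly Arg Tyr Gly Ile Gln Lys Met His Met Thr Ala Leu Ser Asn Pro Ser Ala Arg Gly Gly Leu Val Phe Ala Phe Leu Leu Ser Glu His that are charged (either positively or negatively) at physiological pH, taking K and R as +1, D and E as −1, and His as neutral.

Charged side chains at pH ~7.4: K, R (positive); D, E (negative).
Matching residues: Arg2, Lys7, Arg19, Glu30.

4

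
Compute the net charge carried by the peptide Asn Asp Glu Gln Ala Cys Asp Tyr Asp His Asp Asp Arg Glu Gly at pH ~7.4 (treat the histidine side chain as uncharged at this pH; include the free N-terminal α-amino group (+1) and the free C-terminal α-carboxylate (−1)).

-6

The side chains ionized at physiological pH are Lys/Arg (+1) and Asp/Glu (−1); with His treated as neutral, nothing else contributes.
Positive (K, R): Arg13 → +1.
Negative (D, E): Asp2, Glu3, Asp7, Asp9, Asp11, Asp12, Glu14 → −7.
The N-terminus (+1) and C-terminus (−1) cancel.
Net charge = (+1) + (−7) = −6.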